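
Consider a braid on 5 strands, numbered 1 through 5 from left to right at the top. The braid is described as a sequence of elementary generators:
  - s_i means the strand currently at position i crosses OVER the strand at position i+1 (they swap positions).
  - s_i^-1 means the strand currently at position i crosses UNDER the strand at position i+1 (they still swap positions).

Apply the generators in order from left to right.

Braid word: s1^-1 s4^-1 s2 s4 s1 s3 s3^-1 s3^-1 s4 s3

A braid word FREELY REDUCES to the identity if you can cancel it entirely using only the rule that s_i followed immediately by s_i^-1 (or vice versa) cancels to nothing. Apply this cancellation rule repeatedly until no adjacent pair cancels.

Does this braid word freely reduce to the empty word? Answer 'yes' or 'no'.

Answer: no

Derivation:
Gen 1 (s1^-1): push. Stack: [s1^-1]
Gen 2 (s4^-1): push. Stack: [s1^-1 s4^-1]
Gen 3 (s2): push. Stack: [s1^-1 s4^-1 s2]
Gen 4 (s4): push. Stack: [s1^-1 s4^-1 s2 s4]
Gen 5 (s1): push. Stack: [s1^-1 s4^-1 s2 s4 s1]
Gen 6 (s3): push. Stack: [s1^-1 s4^-1 s2 s4 s1 s3]
Gen 7 (s3^-1): cancels prior s3. Stack: [s1^-1 s4^-1 s2 s4 s1]
Gen 8 (s3^-1): push. Stack: [s1^-1 s4^-1 s2 s4 s1 s3^-1]
Gen 9 (s4): push. Stack: [s1^-1 s4^-1 s2 s4 s1 s3^-1 s4]
Gen 10 (s3): push. Stack: [s1^-1 s4^-1 s2 s4 s1 s3^-1 s4 s3]
Reduced word: s1^-1 s4^-1 s2 s4 s1 s3^-1 s4 s3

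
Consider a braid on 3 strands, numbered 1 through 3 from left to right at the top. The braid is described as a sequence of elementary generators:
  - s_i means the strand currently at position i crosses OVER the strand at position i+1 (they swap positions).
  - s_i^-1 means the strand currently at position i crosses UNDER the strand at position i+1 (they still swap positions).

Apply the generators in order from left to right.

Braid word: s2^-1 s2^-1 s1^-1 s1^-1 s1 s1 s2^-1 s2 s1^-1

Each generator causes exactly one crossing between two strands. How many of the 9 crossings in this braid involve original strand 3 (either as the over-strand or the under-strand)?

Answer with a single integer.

Answer: 4

Derivation:
Gen 1: crossing 2x3. Involves strand 3? yes. Count so far: 1
Gen 2: crossing 3x2. Involves strand 3? yes. Count so far: 2
Gen 3: crossing 1x2. Involves strand 3? no. Count so far: 2
Gen 4: crossing 2x1. Involves strand 3? no. Count so far: 2
Gen 5: crossing 1x2. Involves strand 3? no. Count so far: 2
Gen 6: crossing 2x1. Involves strand 3? no. Count so far: 2
Gen 7: crossing 2x3. Involves strand 3? yes. Count so far: 3
Gen 8: crossing 3x2. Involves strand 3? yes. Count so far: 4
Gen 9: crossing 1x2. Involves strand 3? no. Count so far: 4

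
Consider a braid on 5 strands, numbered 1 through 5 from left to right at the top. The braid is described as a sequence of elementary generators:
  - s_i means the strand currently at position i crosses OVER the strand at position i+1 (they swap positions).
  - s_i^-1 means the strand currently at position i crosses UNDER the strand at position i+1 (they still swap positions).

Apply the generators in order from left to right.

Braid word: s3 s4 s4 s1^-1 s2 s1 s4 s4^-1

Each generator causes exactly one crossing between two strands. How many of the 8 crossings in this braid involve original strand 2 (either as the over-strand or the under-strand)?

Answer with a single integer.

Answer: 2

Derivation:
Gen 1: crossing 3x4. Involves strand 2? no. Count so far: 0
Gen 2: crossing 3x5. Involves strand 2? no. Count so far: 0
Gen 3: crossing 5x3. Involves strand 2? no. Count so far: 0
Gen 4: crossing 1x2. Involves strand 2? yes. Count so far: 1
Gen 5: crossing 1x4. Involves strand 2? no. Count so far: 1
Gen 6: crossing 2x4. Involves strand 2? yes. Count so far: 2
Gen 7: crossing 3x5. Involves strand 2? no. Count so far: 2
Gen 8: crossing 5x3. Involves strand 2? no. Count so far: 2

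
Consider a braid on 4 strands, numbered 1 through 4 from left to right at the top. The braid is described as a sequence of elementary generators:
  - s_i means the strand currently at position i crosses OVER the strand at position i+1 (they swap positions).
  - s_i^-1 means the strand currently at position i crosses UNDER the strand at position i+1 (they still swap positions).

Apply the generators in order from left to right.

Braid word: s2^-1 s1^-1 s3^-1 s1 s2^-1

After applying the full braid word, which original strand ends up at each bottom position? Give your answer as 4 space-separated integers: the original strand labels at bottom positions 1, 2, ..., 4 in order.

Gen 1 (s2^-1): strand 2 crosses under strand 3. Perm now: [1 3 2 4]
Gen 2 (s1^-1): strand 1 crosses under strand 3. Perm now: [3 1 2 4]
Gen 3 (s3^-1): strand 2 crosses under strand 4. Perm now: [3 1 4 2]
Gen 4 (s1): strand 3 crosses over strand 1. Perm now: [1 3 4 2]
Gen 5 (s2^-1): strand 3 crosses under strand 4. Perm now: [1 4 3 2]

Answer: 1 4 3 2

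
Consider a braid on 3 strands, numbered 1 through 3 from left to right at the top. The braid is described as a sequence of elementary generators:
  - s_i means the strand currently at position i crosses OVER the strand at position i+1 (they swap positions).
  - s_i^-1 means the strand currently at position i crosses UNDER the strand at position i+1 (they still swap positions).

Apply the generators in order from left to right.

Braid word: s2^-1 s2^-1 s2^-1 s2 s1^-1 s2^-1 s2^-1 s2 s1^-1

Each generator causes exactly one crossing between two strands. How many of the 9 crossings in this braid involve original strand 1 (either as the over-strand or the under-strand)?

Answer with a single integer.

Gen 1: crossing 2x3. Involves strand 1? no. Count so far: 0
Gen 2: crossing 3x2. Involves strand 1? no. Count so far: 0
Gen 3: crossing 2x3. Involves strand 1? no. Count so far: 0
Gen 4: crossing 3x2. Involves strand 1? no. Count so far: 0
Gen 5: crossing 1x2. Involves strand 1? yes. Count so far: 1
Gen 6: crossing 1x3. Involves strand 1? yes. Count so far: 2
Gen 7: crossing 3x1. Involves strand 1? yes. Count so far: 3
Gen 8: crossing 1x3. Involves strand 1? yes. Count so far: 4
Gen 9: crossing 2x3. Involves strand 1? no. Count so far: 4

Answer: 4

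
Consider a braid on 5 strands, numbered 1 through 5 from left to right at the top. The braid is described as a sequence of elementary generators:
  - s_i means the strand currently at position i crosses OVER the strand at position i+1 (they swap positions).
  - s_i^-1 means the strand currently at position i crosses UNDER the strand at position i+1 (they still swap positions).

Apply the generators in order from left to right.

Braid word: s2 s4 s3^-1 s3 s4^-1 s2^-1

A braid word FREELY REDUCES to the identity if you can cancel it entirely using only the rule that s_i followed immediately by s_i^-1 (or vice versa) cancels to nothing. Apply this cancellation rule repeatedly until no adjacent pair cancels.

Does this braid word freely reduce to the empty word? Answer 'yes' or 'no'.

Gen 1 (s2): push. Stack: [s2]
Gen 2 (s4): push. Stack: [s2 s4]
Gen 3 (s3^-1): push. Stack: [s2 s4 s3^-1]
Gen 4 (s3): cancels prior s3^-1. Stack: [s2 s4]
Gen 5 (s4^-1): cancels prior s4. Stack: [s2]
Gen 6 (s2^-1): cancels prior s2. Stack: []
Reduced word: (empty)

Answer: yes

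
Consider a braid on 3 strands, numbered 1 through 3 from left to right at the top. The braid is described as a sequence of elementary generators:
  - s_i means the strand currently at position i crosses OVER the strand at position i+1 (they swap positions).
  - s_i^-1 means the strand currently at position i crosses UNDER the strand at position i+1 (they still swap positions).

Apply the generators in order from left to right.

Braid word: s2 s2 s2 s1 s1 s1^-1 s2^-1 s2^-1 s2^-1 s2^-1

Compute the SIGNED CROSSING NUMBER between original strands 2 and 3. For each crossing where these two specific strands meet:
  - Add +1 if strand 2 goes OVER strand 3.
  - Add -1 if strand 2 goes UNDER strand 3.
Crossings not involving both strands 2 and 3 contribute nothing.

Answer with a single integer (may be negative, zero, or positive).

Answer: 1

Derivation:
Gen 1: 2 over 3. Both 2&3? yes. Contrib: +1. Sum: 1
Gen 2: 3 over 2. Both 2&3? yes. Contrib: -1. Sum: 0
Gen 3: 2 over 3. Both 2&3? yes. Contrib: +1. Sum: 1
Gen 4: crossing 1x3. Both 2&3? no. Sum: 1
Gen 5: crossing 3x1. Both 2&3? no. Sum: 1
Gen 6: crossing 1x3. Both 2&3? no. Sum: 1
Gen 7: crossing 1x2. Both 2&3? no. Sum: 1
Gen 8: crossing 2x1. Both 2&3? no. Sum: 1
Gen 9: crossing 1x2. Both 2&3? no. Sum: 1
Gen 10: crossing 2x1. Both 2&3? no. Sum: 1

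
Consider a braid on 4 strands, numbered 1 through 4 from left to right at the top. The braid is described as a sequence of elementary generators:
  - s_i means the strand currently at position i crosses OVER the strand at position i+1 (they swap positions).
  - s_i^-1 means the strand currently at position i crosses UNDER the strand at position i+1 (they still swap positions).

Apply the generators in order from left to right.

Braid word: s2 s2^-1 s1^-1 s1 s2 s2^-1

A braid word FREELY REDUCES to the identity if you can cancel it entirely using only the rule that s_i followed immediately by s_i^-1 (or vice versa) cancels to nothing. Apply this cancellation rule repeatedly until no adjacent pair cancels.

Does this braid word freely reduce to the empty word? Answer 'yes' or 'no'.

Answer: yes

Derivation:
Gen 1 (s2): push. Stack: [s2]
Gen 2 (s2^-1): cancels prior s2. Stack: []
Gen 3 (s1^-1): push. Stack: [s1^-1]
Gen 4 (s1): cancels prior s1^-1. Stack: []
Gen 5 (s2): push. Stack: [s2]
Gen 6 (s2^-1): cancels prior s2. Stack: []
Reduced word: (empty)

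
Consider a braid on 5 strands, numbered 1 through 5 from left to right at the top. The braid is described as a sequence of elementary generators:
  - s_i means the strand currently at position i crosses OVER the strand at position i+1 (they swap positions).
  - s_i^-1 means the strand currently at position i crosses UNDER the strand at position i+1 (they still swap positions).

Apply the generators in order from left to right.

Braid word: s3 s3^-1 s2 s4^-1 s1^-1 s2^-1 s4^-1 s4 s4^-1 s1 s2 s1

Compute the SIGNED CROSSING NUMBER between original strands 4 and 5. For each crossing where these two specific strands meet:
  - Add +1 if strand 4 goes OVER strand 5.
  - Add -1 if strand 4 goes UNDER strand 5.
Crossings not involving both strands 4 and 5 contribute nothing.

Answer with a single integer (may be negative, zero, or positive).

Answer: 2

Derivation:
Gen 1: crossing 3x4. Both 4&5? no. Sum: 0
Gen 2: crossing 4x3. Both 4&5? no. Sum: 0
Gen 3: crossing 2x3. Both 4&5? no. Sum: 0
Gen 4: 4 under 5. Both 4&5? yes. Contrib: -1. Sum: -1
Gen 5: crossing 1x3. Both 4&5? no. Sum: -1
Gen 6: crossing 1x2. Both 4&5? no. Sum: -1
Gen 7: 5 under 4. Both 4&5? yes. Contrib: +1. Sum: 0
Gen 8: 4 over 5. Both 4&5? yes. Contrib: +1. Sum: 1
Gen 9: 5 under 4. Both 4&5? yes. Contrib: +1. Sum: 2
Gen 10: crossing 3x2. Both 4&5? no. Sum: 2
Gen 11: crossing 3x1. Both 4&5? no. Sum: 2
Gen 12: crossing 2x1. Both 4&5? no. Sum: 2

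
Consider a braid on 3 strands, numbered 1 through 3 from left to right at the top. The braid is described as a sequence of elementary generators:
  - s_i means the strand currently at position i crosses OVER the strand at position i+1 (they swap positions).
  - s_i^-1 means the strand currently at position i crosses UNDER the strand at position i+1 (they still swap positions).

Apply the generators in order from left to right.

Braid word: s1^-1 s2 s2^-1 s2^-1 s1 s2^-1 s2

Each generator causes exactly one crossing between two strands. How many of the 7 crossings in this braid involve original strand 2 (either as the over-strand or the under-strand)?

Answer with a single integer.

Answer: 4

Derivation:
Gen 1: crossing 1x2. Involves strand 2? yes. Count so far: 1
Gen 2: crossing 1x3. Involves strand 2? no. Count so far: 1
Gen 3: crossing 3x1. Involves strand 2? no. Count so far: 1
Gen 4: crossing 1x3. Involves strand 2? no. Count so far: 1
Gen 5: crossing 2x3. Involves strand 2? yes. Count so far: 2
Gen 6: crossing 2x1. Involves strand 2? yes. Count so far: 3
Gen 7: crossing 1x2. Involves strand 2? yes. Count so far: 4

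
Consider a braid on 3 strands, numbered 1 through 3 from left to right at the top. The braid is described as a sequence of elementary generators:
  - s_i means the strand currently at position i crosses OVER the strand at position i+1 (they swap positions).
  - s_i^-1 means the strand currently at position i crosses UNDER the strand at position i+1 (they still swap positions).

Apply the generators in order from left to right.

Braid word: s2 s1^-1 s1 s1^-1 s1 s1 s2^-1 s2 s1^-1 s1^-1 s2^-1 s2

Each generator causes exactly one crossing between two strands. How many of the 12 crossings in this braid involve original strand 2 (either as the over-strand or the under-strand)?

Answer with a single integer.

Gen 1: crossing 2x3. Involves strand 2? yes. Count so far: 1
Gen 2: crossing 1x3. Involves strand 2? no. Count so far: 1
Gen 3: crossing 3x1. Involves strand 2? no. Count so far: 1
Gen 4: crossing 1x3. Involves strand 2? no. Count so far: 1
Gen 5: crossing 3x1. Involves strand 2? no. Count so far: 1
Gen 6: crossing 1x3. Involves strand 2? no. Count so far: 1
Gen 7: crossing 1x2. Involves strand 2? yes. Count so far: 2
Gen 8: crossing 2x1. Involves strand 2? yes. Count so far: 3
Gen 9: crossing 3x1. Involves strand 2? no. Count so far: 3
Gen 10: crossing 1x3. Involves strand 2? no. Count so far: 3
Gen 11: crossing 1x2. Involves strand 2? yes. Count so far: 4
Gen 12: crossing 2x1. Involves strand 2? yes. Count so far: 5

Answer: 5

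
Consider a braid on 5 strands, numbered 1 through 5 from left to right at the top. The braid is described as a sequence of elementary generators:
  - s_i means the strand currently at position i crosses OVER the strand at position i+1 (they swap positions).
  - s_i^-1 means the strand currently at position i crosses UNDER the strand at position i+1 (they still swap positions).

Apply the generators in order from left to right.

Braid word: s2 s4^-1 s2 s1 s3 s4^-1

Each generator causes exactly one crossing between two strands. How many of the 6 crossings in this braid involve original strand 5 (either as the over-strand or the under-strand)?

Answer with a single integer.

Answer: 2

Derivation:
Gen 1: crossing 2x3. Involves strand 5? no. Count so far: 0
Gen 2: crossing 4x5. Involves strand 5? yes. Count so far: 1
Gen 3: crossing 3x2. Involves strand 5? no. Count so far: 1
Gen 4: crossing 1x2. Involves strand 5? no. Count so far: 1
Gen 5: crossing 3x5. Involves strand 5? yes. Count so far: 2
Gen 6: crossing 3x4. Involves strand 5? no. Count so far: 2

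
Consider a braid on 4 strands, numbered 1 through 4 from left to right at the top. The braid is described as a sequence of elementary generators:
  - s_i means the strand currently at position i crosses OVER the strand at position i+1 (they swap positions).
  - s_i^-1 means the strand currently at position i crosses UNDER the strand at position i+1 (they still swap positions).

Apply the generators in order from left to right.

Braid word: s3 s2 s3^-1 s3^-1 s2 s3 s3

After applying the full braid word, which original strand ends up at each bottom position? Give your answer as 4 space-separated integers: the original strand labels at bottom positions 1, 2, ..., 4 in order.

Answer: 1 2 4 3

Derivation:
Gen 1 (s3): strand 3 crosses over strand 4. Perm now: [1 2 4 3]
Gen 2 (s2): strand 2 crosses over strand 4. Perm now: [1 4 2 3]
Gen 3 (s3^-1): strand 2 crosses under strand 3. Perm now: [1 4 3 2]
Gen 4 (s3^-1): strand 3 crosses under strand 2. Perm now: [1 4 2 3]
Gen 5 (s2): strand 4 crosses over strand 2. Perm now: [1 2 4 3]
Gen 6 (s3): strand 4 crosses over strand 3. Perm now: [1 2 3 4]
Gen 7 (s3): strand 3 crosses over strand 4. Perm now: [1 2 4 3]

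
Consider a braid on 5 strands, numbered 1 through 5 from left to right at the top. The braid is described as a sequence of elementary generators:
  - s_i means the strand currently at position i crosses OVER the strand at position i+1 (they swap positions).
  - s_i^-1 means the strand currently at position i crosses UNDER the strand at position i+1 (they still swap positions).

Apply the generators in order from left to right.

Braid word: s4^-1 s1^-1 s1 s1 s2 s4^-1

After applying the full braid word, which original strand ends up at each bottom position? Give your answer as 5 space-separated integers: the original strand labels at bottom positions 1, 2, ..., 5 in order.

Answer: 2 3 1 4 5

Derivation:
Gen 1 (s4^-1): strand 4 crosses under strand 5. Perm now: [1 2 3 5 4]
Gen 2 (s1^-1): strand 1 crosses under strand 2. Perm now: [2 1 3 5 4]
Gen 3 (s1): strand 2 crosses over strand 1. Perm now: [1 2 3 5 4]
Gen 4 (s1): strand 1 crosses over strand 2. Perm now: [2 1 3 5 4]
Gen 5 (s2): strand 1 crosses over strand 3. Perm now: [2 3 1 5 4]
Gen 6 (s4^-1): strand 5 crosses under strand 4. Perm now: [2 3 1 4 5]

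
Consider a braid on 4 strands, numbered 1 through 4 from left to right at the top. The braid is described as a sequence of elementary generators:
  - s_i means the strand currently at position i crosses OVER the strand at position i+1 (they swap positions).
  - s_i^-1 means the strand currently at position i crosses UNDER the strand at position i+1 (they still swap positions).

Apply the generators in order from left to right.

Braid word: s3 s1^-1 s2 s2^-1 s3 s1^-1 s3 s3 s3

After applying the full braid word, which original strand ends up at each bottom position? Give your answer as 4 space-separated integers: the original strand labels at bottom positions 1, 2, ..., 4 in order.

Gen 1 (s3): strand 3 crosses over strand 4. Perm now: [1 2 4 3]
Gen 2 (s1^-1): strand 1 crosses under strand 2. Perm now: [2 1 4 3]
Gen 3 (s2): strand 1 crosses over strand 4. Perm now: [2 4 1 3]
Gen 4 (s2^-1): strand 4 crosses under strand 1. Perm now: [2 1 4 3]
Gen 5 (s3): strand 4 crosses over strand 3. Perm now: [2 1 3 4]
Gen 6 (s1^-1): strand 2 crosses under strand 1. Perm now: [1 2 3 4]
Gen 7 (s3): strand 3 crosses over strand 4. Perm now: [1 2 4 3]
Gen 8 (s3): strand 4 crosses over strand 3. Perm now: [1 2 3 4]
Gen 9 (s3): strand 3 crosses over strand 4. Perm now: [1 2 4 3]

Answer: 1 2 4 3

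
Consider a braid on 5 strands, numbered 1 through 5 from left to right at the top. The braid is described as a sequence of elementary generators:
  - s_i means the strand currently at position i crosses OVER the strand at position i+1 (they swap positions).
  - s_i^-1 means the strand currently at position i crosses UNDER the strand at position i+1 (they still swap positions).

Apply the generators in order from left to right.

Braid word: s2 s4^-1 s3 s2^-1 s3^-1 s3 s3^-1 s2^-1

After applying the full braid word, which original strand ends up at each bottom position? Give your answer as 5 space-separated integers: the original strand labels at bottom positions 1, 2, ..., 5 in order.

Gen 1 (s2): strand 2 crosses over strand 3. Perm now: [1 3 2 4 5]
Gen 2 (s4^-1): strand 4 crosses under strand 5. Perm now: [1 3 2 5 4]
Gen 3 (s3): strand 2 crosses over strand 5. Perm now: [1 3 5 2 4]
Gen 4 (s2^-1): strand 3 crosses under strand 5. Perm now: [1 5 3 2 4]
Gen 5 (s3^-1): strand 3 crosses under strand 2. Perm now: [1 5 2 3 4]
Gen 6 (s3): strand 2 crosses over strand 3. Perm now: [1 5 3 2 4]
Gen 7 (s3^-1): strand 3 crosses under strand 2. Perm now: [1 5 2 3 4]
Gen 8 (s2^-1): strand 5 crosses under strand 2. Perm now: [1 2 5 3 4]

Answer: 1 2 5 3 4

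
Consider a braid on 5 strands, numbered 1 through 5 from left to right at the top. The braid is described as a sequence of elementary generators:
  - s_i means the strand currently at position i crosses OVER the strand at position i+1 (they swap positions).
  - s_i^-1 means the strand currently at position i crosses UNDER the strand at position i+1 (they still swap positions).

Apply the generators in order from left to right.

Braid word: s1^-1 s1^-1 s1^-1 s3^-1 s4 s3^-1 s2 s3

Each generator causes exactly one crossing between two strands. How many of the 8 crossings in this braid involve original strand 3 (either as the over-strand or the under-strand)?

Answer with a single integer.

Gen 1: crossing 1x2. Involves strand 3? no. Count so far: 0
Gen 2: crossing 2x1. Involves strand 3? no. Count so far: 0
Gen 3: crossing 1x2. Involves strand 3? no. Count so far: 0
Gen 4: crossing 3x4. Involves strand 3? yes. Count so far: 1
Gen 5: crossing 3x5. Involves strand 3? yes. Count so far: 2
Gen 6: crossing 4x5. Involves strand 3? no. Count so far: 2
Gen 7: crossing 1x5. Involves strand 3? no. Count so far: 2
Gen 8: crossing 1x4. Involves strand 3? no. Count so far: 2

Answer: 2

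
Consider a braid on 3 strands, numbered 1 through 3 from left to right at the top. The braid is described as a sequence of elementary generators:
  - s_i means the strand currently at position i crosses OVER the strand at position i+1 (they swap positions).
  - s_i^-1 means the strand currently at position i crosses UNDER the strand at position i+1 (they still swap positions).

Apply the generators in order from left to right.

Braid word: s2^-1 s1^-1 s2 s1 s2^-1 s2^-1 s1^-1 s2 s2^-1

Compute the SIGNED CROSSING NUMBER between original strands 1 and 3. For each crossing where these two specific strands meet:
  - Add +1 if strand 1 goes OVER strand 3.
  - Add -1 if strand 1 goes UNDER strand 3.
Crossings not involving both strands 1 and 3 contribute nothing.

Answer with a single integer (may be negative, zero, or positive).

Answer: -1

Derivation:
Gen 1: crossing 2x3. Both 1&3? no. Sum: 0
Gen 2: 1 under 3. Both 1&3? yes. Contrib: -1. Sum: -1
Gen 3: crossing 1x2. Both 1&3? no. Sum: -1
Gen 4: crossing 3x2. Both 1&3? no. Sum: -1
Gen 5: 3 under 1. Both 1&3? yes. Contrib: +1. Sum: 0
Gen 6: 1 under 3. Both 1&3? yes. Contrib: -1. Sum: -1
Gen 7: crossing 2x3. Both 1&3? no. Sum: -1
Gen 8: crossing 2x1. Both 1&3? no. Sum: -1
Gen 9: crossing 1x2. Both 1&3? no. Sum: -1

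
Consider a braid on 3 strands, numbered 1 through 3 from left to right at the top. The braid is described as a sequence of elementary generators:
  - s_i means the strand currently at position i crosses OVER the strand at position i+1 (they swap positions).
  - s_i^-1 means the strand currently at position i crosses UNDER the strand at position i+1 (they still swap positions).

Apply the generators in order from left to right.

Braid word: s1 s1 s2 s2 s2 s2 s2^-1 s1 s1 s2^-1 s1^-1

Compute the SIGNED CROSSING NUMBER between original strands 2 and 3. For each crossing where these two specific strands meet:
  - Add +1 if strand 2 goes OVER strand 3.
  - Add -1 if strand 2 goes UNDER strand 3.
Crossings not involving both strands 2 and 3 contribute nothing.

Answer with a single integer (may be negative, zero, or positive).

Answer: 0

Derivation:
Gen 1: crossing 1x2. Both 2&3? no. Sum: 0
Gen 2: crossing 2x1. Both 2&3? no. Sum: 0
Gen 3: 2 over 3. Both 2&3? yes. Contrib: +1. Sum: 1
Gen 4: 3 over 2. Both 2&3? yes. Contrib: -1. Sum: 0
Gen 5: 2 over 3. Both 2&3? yes. Contrib: +1. Sum: 1
Gen 6: 3 over 2. Both 2&3? yes. Contrib: -1. Sum: 0
Gen 7: 2 under 3. Both 2&3? yes. Contrib: -1. Sum: -1
Gen 8: crossing 1x3. Both 2&3? no. Sum: -1
Gen 9: crossing 3x1. Both 2&3? no. Sum: -1
Gen 10: 3 under 2. Both 2&3? yes. Contrib: +1. Sum: 0
Gen 11: crossing 1x2. Both 2&3? no. Sum: 0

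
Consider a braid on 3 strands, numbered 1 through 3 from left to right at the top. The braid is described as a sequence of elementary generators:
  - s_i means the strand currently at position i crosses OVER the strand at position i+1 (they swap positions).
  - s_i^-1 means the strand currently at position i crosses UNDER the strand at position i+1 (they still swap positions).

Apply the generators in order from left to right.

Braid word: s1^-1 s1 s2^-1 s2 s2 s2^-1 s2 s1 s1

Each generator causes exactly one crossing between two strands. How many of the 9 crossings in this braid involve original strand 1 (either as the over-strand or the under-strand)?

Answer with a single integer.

Gen 1: crossing 1x2. Involves strand 1? yes. Count so far: 1
Gen 2: crossing 2x1. Involves strand 1? yes. Count so far: 2
Gen 3: crossing 2x3. Involves strand 1? no. Count so far: 2
Gen 4: crossing 3x2. Involves strand 1? no. Count so far: 2
Gen 5: crossing 2x3. Involves strand 1? no. Count so far: 2
Gen 6: crossing 3x2. Involves strand 1? no. Count so far: 2
Gen 7: crossing 2x3. Involves strand 1? no. Count so far: 2
Gen 8: crossing 1x3. Involves strand 1? yes. Count so far: 3
Gen 9: crossing 3x1. Involves strand 1? yes. Count so far: 4

Answer: 4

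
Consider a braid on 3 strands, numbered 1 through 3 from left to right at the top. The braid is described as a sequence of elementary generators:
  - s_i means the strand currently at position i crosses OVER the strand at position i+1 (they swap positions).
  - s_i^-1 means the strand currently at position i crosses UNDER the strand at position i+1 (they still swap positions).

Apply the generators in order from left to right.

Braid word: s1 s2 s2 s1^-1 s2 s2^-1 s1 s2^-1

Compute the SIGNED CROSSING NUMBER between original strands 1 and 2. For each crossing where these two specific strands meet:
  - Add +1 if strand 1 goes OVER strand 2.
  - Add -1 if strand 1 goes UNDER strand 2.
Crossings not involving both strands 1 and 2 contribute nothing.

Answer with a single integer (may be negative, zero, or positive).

Gen 1: 1 over 2. Both 1&2? yes. Contrib: +1. Sum: 1
Gen 2: crossing 1x3. Both 1&2? no. Sum: 1
Gen 3: crossing 3x1. Both 1&2? no. Sum: 1
Gen 4: 2 under 1. Both 1&2? yes. Contrib: +1. Sum: 2
Gen 5: crossing 2x3. Both 1&2? no. Sum: 2
Gen 6: crossing 3x2. Both 1&2? no. Sum: 2
Gen 7: 1 over 2. Both 1&2? yes. Contrib: +1. Sum: 3
Gen 8: crossing 1x3. Both 1&2? no. Sum: 3

Answer: 3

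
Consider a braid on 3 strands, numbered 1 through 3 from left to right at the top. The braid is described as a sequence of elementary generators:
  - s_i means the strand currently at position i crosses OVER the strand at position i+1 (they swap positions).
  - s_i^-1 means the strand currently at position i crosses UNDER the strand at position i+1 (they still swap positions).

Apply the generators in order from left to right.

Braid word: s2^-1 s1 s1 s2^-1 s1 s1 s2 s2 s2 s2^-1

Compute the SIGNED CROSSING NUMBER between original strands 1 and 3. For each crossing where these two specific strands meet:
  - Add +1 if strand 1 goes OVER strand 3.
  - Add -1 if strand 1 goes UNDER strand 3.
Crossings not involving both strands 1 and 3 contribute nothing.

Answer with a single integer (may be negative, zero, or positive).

Gen 1: crossing 2x3. Both 1&3? no. Sum: 0
Gen 2: 1 over 3. Both 1&3? yes. Contrib: +1. Sum: 1
Gen 3: 3 over 1. Both 1&3? yes. Contrib: -1. Sum: 0
Gen 4: crossing 3x2. Both 1&3? no. Sum: 0
Gen 5: crossing 1x2. Both 1&3? no. Sum: 0
Gen 6: crossing 2x1. Both 1&3? no. Sum: 0
Gen 7: crossing 2x3. Both 1&3? no. Sum: 0
Gen 8: crossing 3x2. Both 1&3? no. Sum: 0
Gen 9: crossing 2x3. Both 1&3? no. Sum: 0
Gen 10: crossing 3x2. Both 1&3? no. Sum: 0

Answer: 0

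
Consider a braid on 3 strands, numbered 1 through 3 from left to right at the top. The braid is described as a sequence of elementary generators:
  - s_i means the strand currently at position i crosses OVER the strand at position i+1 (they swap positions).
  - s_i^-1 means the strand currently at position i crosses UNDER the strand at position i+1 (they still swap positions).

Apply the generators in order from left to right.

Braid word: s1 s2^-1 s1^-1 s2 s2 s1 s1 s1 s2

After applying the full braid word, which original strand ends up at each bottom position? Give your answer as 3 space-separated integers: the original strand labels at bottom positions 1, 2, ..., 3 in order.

Answer: 2 1 3

Derivation:
Gen 1 (s1): strand 1 crosses over strand 2. Perm now: [2 1 3]
Gen 2 (s2^-1): strand 1 crosses under strand 3. Perm now: [2 3 1]
Gen 3 (s1^-1): strand 2 crosses under strand 3. Perm now: [3 2 1]
Gen 4 (s2): strand 2 crosses over strand 1. Perm now: [3 1 2]
Gen 5 (s2): strand 1 crosses over strand 2. Perm now: [3 2 1]
Gen 6 (s1): strand 3 crosses over strand 2. Perm now: [2 3 1]
Gen 7 (s1): strand 2 crosses over strand 3. Perm now: [3 2 1]
Gen 8 (s1): strand 3 crosses over strand 2. Perm now: [2 3 1]
Gen 9 (s2): strand 3 crosses over strand 1. Perm now: [2 1 3]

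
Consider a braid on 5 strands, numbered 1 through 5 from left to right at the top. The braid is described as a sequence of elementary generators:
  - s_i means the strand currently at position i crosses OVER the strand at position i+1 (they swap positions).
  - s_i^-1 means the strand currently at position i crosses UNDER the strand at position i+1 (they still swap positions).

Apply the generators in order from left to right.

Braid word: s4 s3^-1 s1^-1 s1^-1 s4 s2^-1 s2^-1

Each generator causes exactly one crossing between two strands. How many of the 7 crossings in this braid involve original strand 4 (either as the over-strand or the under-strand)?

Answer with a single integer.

Gen 1: crossing 4x5. Involves strand 4? yes. Count so far: 1
Gen 2: crossing 3x5. Involves strand 4? no. Count so far: 1
Gen 3: crossing 1x2. Involves strand 4? no. Count so far: 1
Gen 4: crossing 2x1. Involves strand 4? no. Count so far: 1
Gen 5: crossing 3x4. Involves strand 4? yes. Count so far: 2
Gen 6: crossing 2x5. Involves strand 4? no. Count so far: 2
Gen 7: crossing 5x2. Involves strand 4? no. Count so far: 2

Answer: 2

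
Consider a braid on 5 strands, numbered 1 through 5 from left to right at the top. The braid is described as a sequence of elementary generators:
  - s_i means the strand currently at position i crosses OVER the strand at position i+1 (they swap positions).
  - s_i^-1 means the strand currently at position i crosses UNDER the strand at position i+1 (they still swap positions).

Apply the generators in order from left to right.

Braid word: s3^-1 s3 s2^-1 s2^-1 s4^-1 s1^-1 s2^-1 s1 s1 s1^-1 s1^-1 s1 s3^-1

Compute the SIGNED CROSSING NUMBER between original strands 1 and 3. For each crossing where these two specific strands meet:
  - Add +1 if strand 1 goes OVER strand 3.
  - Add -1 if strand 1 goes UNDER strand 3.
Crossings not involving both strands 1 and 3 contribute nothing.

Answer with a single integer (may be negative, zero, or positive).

Gen 1: crossing 3x4. Both 1&3? no. Sum: 0
Gen 2: crossing 4x3. Both 1&3? no. Sum: 0
Gen 3: crossing 2x3. Both 1&3? no. Sum: 0
Gen 4: crossing 3x2. Both 1&3? no. Sum: 0
Gen 5: crossing 4x5. Both 1&3? no. Sum: 0
Gen 6: crossing 1x2. Both 1&3? no. Sum: 0
Gen 7: 1 under 3. Both 1&3? yes. Contrib: -1. Sum: -1
Gen 8: crossing 2x3. Both 1&3? no. Sum: -1
Gen 9: crossing 3x2. Both 1&3? no. Sum: -1
Gen 10: crossing 2x3. Both 1&3? no. Sum: -1
Gen 11: crossing 3x2. Both 1&3? no. Sum: -1
Gen 12: crossing 2x3. Both 1&3? no. Sum: -1
Gen 13: crossing 1x5. Both 1&3? no. Sum: -1

Answer: -1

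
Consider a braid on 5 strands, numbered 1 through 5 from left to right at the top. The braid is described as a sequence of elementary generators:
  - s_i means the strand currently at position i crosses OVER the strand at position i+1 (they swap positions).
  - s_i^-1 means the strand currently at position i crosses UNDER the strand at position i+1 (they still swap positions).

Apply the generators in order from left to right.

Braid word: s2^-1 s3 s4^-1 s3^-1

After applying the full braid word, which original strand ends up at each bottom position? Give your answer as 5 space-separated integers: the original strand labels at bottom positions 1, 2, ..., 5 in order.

Gen 1 (s2^-1): strand 2 crosses under strand 3. Perm now: [1 3 2 4 5]
Gen 2 (s3): strand 2 crosses over strand 4. Perm now: [1 3 4 2 5]
Gen 3 (s4^-1): strand 2 crosses under strand 5. Perm now: [1 3 4 5 2]
Gen 4 (s3^-1): strand 4 crosses under strand 5. Perm now: [1 3 5 4 2]

Answer: 1 3 5 4 2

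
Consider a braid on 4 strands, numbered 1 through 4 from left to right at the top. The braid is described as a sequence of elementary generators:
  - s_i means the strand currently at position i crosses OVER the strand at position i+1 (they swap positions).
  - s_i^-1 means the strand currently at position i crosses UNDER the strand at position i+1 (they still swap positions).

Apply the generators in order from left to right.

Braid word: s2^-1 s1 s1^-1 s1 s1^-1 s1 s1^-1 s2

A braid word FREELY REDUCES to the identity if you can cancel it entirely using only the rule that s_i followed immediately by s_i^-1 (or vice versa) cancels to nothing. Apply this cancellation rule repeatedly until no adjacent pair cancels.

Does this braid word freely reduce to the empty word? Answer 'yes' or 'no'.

Answer: yes

Derivation:
Gen 1 (s2^-1): push. Stack: [s2^-1]
Gen 2 (s1): push. Stack: [s2^-1 s1]
Gen 3 (s1^-1): cancels prior s1. Stack: [s2^-1]
Gen 4 (s1): push. Stack: [s2^-1 s1]
Gen 5 (s1^-1): cancels prior s1. Stack: [s2^-1]
Gen 6 (s1): push. Stack: [s2^-1 s1]
Gen 7 (s1^-1): cancels prior s1. Stack: [s2^-1]
Gen 8 (s2): cancels prior s2^-1. Stack: []
Reduced word: (empty)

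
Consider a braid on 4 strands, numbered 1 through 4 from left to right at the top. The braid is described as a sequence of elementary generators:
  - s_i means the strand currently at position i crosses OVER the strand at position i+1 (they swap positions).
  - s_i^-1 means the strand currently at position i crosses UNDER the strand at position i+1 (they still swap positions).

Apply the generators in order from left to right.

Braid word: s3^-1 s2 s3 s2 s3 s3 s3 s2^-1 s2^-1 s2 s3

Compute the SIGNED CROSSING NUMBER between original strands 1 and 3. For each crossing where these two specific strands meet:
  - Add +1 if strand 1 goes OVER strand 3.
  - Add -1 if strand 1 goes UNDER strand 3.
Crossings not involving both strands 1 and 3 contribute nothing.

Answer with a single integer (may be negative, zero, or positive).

Gen 1: crossing 3x4. Both 1&3? no. Sum: 0
Gen 2: crossing 2x4. Both 1&3? no. Sum: 0
Gen 3: crossing 2x3. Both 1&3? no. Sum: 0
Gen 4: crossing 4x3. Both 1&3? no. Sum: 0
Gen 5: crossing 4x2. Both 1&3? no. Sum: 0
Gen 6: crossing 2x4. Both 1&3? no. Sum: 0
Gen 7: crossing 4x2. Both 1&3? no. Sum: 0
Gen 8: crossing 3x2. Both 1&3? no. Sum: 0
Gen 9: crossing 2x3. Both 1&3? no. Sum: 0
Gen 10: crossing 3x2. Both 1&3? no. Sum: 0
Gen 11: crossing 3x4. Both 1&3? no. Sum: 0

Answer: 0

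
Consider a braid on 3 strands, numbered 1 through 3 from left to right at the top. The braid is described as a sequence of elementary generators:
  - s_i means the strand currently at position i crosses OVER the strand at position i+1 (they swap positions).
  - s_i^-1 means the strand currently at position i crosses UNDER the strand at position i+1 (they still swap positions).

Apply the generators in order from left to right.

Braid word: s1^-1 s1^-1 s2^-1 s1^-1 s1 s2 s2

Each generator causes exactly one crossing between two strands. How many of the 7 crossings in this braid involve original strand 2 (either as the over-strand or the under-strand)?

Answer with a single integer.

Answer: 5

Derivation:
Gen 1: crossing 1x2. Involves strand 2? yes. Count so far: 1
Gen 2: crossing 2x1. Involves strand 2? yes. Count so far: 2
Gen 3: crossing 2x3. Involves strand 2? yes. Count so far: 3
Gen 4: crossing 1x3. Involves strand 2? no. Count so far: 3
Gen 5: crossing 3x1. Involves strand 2? no. Count so far: 3
Gen 6: crossing 3x2. Involves strand 2? yes. Count so far: 4
Gen 7: crossing 2x3. Involves strand 2? yes. Count so far: 5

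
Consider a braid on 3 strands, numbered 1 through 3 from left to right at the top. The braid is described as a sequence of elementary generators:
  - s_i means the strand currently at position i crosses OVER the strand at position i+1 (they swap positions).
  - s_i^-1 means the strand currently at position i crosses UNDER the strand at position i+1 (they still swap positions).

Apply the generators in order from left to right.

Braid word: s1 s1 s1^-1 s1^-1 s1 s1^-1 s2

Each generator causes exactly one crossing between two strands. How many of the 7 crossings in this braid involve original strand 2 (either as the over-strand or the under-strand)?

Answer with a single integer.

Answer: 7

Derivation:
Gen 1: crossing 1x2. Involves strand 2? yes. Count so far: 1
Gen 2: crossing 2x1. Involves strand 2? yes. Count so far: 2
Gen 3: crossing 1x2. Involves strand 2? yes. Count so far: 3
Gen 4: crossing 2x1. Involves strand 2? yes. Count so far: 4
Gen 5: crossing 1x2. Involves strand 2? yes. Count so far: 5
Gen 6: crossing 2x1. Involves strand 2? yes. Count so far: 6
Gen 7: crossing 2x3. Involves strand 2? yes. Count so far: 7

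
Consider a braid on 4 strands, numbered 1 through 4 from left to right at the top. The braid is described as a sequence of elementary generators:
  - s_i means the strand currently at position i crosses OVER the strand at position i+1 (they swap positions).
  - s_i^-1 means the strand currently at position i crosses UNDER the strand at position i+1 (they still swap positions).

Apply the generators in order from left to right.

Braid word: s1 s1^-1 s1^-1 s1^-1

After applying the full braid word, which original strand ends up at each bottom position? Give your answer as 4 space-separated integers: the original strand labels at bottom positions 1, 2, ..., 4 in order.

Gen 1 (s1): strand 1 crosses over strand 2. Perm now: [2 1 3 4]
Gen 2 (s1^-1): strand 2 crosses under strand 1. Perm now: [1 2 3 4]
Gen 3 (s1^-1): strand 1 crosses under strand 2. Perm now: [2 1 3 4]
Gen 4 (s1^-1): strand 2 crosses under strand 1. Perm now: [1 2 3 4]

Answer: 1 2 3 4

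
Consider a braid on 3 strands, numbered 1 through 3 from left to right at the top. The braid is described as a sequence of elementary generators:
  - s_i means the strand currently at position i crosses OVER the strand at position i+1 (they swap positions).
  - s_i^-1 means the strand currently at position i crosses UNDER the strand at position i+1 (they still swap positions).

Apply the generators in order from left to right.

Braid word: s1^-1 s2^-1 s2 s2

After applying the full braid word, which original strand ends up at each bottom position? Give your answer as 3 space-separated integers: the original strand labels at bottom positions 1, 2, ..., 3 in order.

Answer: 2 3 1

Derivation:
Gen 1 (s1^-1): strand 1 crosses under strand 2. Perm now: [2 1 3]
Gen 2 (s2^-1): strand 1 crosses under strand 3. Perm now: [2 3 1]
Gen 3 (s2): strand 3 crosses over strand 1. Perm now: [2 1 3]
Gen 4 (s2): strand 1 crosses over strand 3. Perm now: [2 3 1]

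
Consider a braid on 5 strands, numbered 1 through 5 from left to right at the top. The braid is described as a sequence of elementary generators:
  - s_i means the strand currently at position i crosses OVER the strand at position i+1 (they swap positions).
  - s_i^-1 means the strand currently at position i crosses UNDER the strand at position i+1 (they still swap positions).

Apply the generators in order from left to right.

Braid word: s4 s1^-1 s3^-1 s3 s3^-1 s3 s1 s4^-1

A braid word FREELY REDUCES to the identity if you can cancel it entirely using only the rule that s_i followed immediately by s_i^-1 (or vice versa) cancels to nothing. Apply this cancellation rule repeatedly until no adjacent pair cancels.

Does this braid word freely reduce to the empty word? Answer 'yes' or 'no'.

Answer: yes

Derivation:
Gen 1 (s4): push. Stack: [s4]
Gen 2 (s1^-1): push. Stack: [s4 s1^-1]
Gen 3 (s3^-1): push. Stack: [s4 s1^-1 s3^-1]
Gen 4 (s3): cancels prior s3^-1. Stack: [s4 s1^-1]
Gen 5 (s3^-1): push. Stack: [s4 s1^-1 s3^-1]
Gen 6 (s3): cancels prior s3^-1. Stack: [s4 s1^-1]
Gen 7 (s1): cancels prior s1^-1. Stack: [s4]
Gen 8 (s4^-1): cancels prior s4. Stack: []
Reduced word: (empty)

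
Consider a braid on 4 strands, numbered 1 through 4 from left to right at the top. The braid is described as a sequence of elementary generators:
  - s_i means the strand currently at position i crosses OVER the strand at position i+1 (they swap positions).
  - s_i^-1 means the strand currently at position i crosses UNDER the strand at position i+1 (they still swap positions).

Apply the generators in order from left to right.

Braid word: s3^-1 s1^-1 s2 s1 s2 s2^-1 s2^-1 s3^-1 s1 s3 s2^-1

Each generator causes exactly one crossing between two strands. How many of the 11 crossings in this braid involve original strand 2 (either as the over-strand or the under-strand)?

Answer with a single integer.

Answer: 8

Derivation:
Gen 1: crossing 3x4. Involves strand 2? no. Count so far: 0
Gen 2: crossing 1x2. Involves strand 2? yes. Count so far: 1
Gen 3: crossing 1x4. Involves strand 2? no. Count so far: 1
Gen 4: crossing 2x4. Involves strand 2? yes. Count so far: 2
Gen 5: crossing 2x1. Involves strand 2? yes. Count so far: 3
Gen 6: crossing 1x2. Involves strand 2? yes. Count so far: 4
Gen 7: crossing 2x1. Involves strand 2? yes. Count so far: 5
Gen 8: crossing 2x3. Involves strand 2? yes. Count so far: 6
Gen 9: crossing 4x1. Involves strand 2? no. Count so far: 6
Gen 10: crossing 3x2. Involves strand 2? yes. Count so far: 7
Gen 11: crossing 4x2. Involves strand 2? yes. Count so far: 8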